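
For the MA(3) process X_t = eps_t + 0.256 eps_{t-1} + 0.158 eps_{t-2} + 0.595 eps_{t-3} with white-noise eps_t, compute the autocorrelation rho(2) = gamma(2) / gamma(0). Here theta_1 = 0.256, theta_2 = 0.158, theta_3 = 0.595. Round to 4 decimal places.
\rho(2) = 0.2148

For an MA(q) process with theta_0 = 1, the autocovariance is
  gamma(k) = sigma^2 * sum_{i=0..q-k} theta_i * theta_{i+k},
and rho(k) = gamma(k) / gamma(0). Sigma^2 cancels.
  numerator   = (1)*(0.158) + (0.256)*(0.595) = 0.31032.
  denominator = (1)^2 + (0.256)^2 + (0.158)^2 + (0.595)^2 = 1.444525.
  rho(2) = 0.31032 / 1.444525 = 0.2148.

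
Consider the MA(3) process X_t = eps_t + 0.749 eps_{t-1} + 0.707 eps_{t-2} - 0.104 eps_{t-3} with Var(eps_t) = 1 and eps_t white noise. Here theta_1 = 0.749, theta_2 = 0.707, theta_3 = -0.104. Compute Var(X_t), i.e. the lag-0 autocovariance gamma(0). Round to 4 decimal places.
\gamma(0) = 2.0717

For an MA(q) process X_t = eps_t + sum_i theta_i eps_{t-i} with
Var(eps_t) = sigma^2, the variance is
  gamma(0) = sigma^2 * (1 + sum_i theta_i^2).
  sum_i theta_i^2 = (0.749)^2 + (0.707)^2 + (-0.104)^2 = 0.561001 + 0.499849 + 0.010816 = 1.071666.
  gamma(0) = 1 * (1 + 1.071666) = 1 * 2.071666 = 2.071666, which rounds to 2.0717.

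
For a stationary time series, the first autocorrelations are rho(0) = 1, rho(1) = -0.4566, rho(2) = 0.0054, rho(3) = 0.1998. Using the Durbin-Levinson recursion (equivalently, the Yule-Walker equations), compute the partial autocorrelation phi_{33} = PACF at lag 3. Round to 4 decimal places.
\phi_{33} = 0.1160

The PACF at lag k is phi_{kk}, the last component of the solution
to the Yule-Walker system G_k phi = r_k where
  (G_k)_{ij} = rho(|i - j|), (r_k)_i = rho(i), i,j = 1..k.
Equivalently, Durbin-Levinson gives phi_{kk} iteratively:
  phi_{11} = rho(1)
  phi_{kk} = [rho(k) - sum_{j=1..k-1} phi_{k-1,j} rho(k-j)]
            / [1 - sum_{j=1..k-1} phi_{k-1,j} rho(j)],
  phi_{k,j} = phi_{k-1,j} - phi_{kk} phi_{k-1,k-j},  j = 1..k-1.
Step k = 1:
  phi_11 = rho(1) = -0.4566.
Step k = 2:
  phi_22 = [rho(2) - phi_11 rho(1)] / [1 - phi_11 rho(1)] = [0.0054 - (-0.4566)(-0.4566)] / [1 - (-0.4566)(-0.4566)]
         = -0.20308356 / 0.79151644 = -0.256575.
  Update: phi_21 = phi_11 - phi_22 phi_11 = -0.4566 - (-0.256575)(-0.4566) = -0.573752.
Step k = 3:
  phi_33 = [rho(3) - phi_21 rho(2) - phi_22 rho(1)] / [1 - phi_21 rho(1) - phi_22 rho(2)]
    numerator   = 0.1998 - (-0.573752)(0.0054) - (-0.256575)(-0.4566) = 0.08574598
    denominator = 1 - (-0.573752)(-0.4566) - (-0.256575)(0.0054) = 0.73941022
  phi_33 = 0.08574598 / 0.73941022 = 0.116.
Therefore phi_{33} = 0.1160.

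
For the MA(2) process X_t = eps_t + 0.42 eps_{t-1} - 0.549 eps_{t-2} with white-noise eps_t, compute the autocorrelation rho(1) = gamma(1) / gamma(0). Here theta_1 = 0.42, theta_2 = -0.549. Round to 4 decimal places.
\rho(1) = 0.1282

For an MA(q) process with theta_0 = 1, the autocovariance is
  gamma(k) = sigma^2 * sum_{i=0..q-k} theta_i * theta_{i+k},
and rho(k) = gamma(k) / gamma(0). Sigma^2 cancels.
  numerator   = (1)*(0.42) + (0.42)*(-0.549) = 0.18942.
  denominator = (1)^2 + (0.42)^2 + (-0.549)^2 = 1.477801.
  rho(1) = 0.18942 / 1.477801 = 0.1282.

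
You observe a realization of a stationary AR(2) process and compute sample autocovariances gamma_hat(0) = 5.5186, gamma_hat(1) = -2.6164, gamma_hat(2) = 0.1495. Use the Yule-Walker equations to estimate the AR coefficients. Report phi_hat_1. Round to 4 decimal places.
\hat\phi_{1} = -0.5950

The Yule-Walker equations for an AR(p) process read, in matrix form,
  Gamma_p phi = r_p,   with   (Gamma_p)_{ij} = gamma(|i - j|),
                       (r_p)_i = gamma(i),   i,j = 1..p.
Substitute the sample gammas (Toeplitz matrix and right-hand side of size 2):
  Gamma_p = [[5.5186, -2.6164], [-2.6164, 5.5186]]
  r_p     = [-2.6164, 0.1495]
Written out:
  5.5186 phi_1 - 2.6164 phi_2 = -2.6164
  -2.6164 phi_1 + 5.5186 phi_2 = 0.1495
Solve by Cramer's rule:
  det = gamma(0)^2 - gamma(1)^2 = (5.5186)^2 - (-2.6164)^2 = 30.45494596 - 6.84554896 = 23.609397
  phi_hat_1 = [gamma(1) gamma(0) - gamma(1) gamma(2)] / det = [(-2.6164)(5.5186) - (-2.6164)(0.1495)] / 23.609397 = -14.04771324 / 23.609397 = -0.595
  phi_hat_2 = [gamma(0) gamma(2) - gamma(1)^2] / det = [(5.5186)(0.1495) - (-2.6164)^2] / 23.609397 = -6.02051826 / 23.609397 = -0.255
So phi_hat = [-0.5950, -0.2550].
Therefore phi_hat_1 = -0.5950.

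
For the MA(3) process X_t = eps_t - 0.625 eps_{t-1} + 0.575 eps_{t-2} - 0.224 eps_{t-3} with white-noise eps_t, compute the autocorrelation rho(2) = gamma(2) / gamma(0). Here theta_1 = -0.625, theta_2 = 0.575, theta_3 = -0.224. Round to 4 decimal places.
\rho(2) = 0.4036

For an MA(q) process with theta_0 = 1, the autocovariance is
  gamma(k) = sigma^2 * sum_{i=0..q-k} theta_i * theta_{i+k},
and rho(k) = gamma(k) / gamma(0). Sigma^2 cancels.
  numerator   = (1)*(0.575) + (-0.625)*(-0.224) = 0.715.
  denominator = (1)^2 + (-0.625)^2 + (0.575)^2 + (-0.224)^2 = 1.771426.
  rho(2) = 0.715 / 1.771426 = 0.4036.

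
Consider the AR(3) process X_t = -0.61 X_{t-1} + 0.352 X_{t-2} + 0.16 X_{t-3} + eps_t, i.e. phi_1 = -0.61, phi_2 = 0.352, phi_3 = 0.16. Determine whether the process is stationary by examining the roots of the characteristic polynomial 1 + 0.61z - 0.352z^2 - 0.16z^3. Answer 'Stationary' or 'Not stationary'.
\text{Stationary}

The AR(p) characteristic polynomial is P(z) = 1 + 0.61z - 0.352z^2 - 0.16z^3.
Stationarity requires all roots to lie outside the unit circle, i.e. |z| > 1 for every root.
Degree 3: look for a simple real root z0 first, then factor out (1 - z/z0) and solve the remaining quadratic.
Testing z0 = -1.25: P(-1.25) = 1 + (0.61)(-1.25) + (-0.352)(-1.25)^2 + (-0.16)(-1.25)^3
  = 1 + (-0.7625) + (-0.55) + (0.3125) = 0.  So z_0 = -1.25 is a root, |z_0| = 1.25.
Divide out the factor (1 + 0.8 z) = (1 - z/z0) (since 1/z0 = -0.8):
  P(z) = (1 + 0.8 z)(1 + (-0.19) z + (-0.2) z^2)
  [check: z-coef -0.19 - (-0.8) = 0.61; z^2-coef -0.2 - (-0.8)(-0.19) = -0.352; z^3-coef -(-0.8)(-0.2) = -0.16.]
Remaining roots from the quadratic factor 1 + (-0.19) z + (-0.2) z^2:
  Set 1 + (-0.19) z + (-0.2) z^2 = 0, i.e. a z^2 + b z + c = 0 with a = -0.2, b = -0.19, c = 1.
  Discriminant D = b^2 - 4ac = (-0.19)^2 - 4*(-0.2)*1 = 0.0361 - (-0.8) = 0.8361.
  D >= 0, so the roots are real: z = (-b +/- sqrt(D)) / (2a) = (0.19 +/- 0.914385) / (-0.4).
    z_1 = (0.19 + 0.914385) / (-0.4) = -2.761,   |z_1| = 2.761.
    z_2 = (0.19 - 0.914385) / (-0.4) = 1.811,   |z_2| = 1.811.
Moduli of all roots: 1.2500, 2.7610, 1.8110.
All moduli strictly greater than 1? Yes.
Verdict: Stationary.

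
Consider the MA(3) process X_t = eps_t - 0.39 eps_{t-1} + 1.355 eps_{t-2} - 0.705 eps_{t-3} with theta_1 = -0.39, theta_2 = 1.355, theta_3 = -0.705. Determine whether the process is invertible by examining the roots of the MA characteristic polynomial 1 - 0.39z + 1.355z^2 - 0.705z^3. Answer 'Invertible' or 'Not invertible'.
\text{Not invertible}

The MA(q) characteristic polynomial is P(z) = 1 - 0.39z + 1.355z^2 - 0.705z^3.
Invertibility requires all roots to lie outside the unit circle, i.e. |z| > 1 for every root.
Degree 3: look for a simple real root z0 first, then factor out (1 - z/z0) and solve the remaining quadratic.
Testing z0 = 2: P(2) = 1 + (-0.39)(2) + (1.355)(2)^2 + (-0.705)(2)^3
  = 1 + (-0.78) + (5.42) + (-5.64) = 0.  So z_0 = 2 is a root, |z_0| = 2.
Divide out the factor (1 - 0.5 z) = (1 - z/z0) (since 1/z0 = 0.5):
  P(z) = (1 - 0.5 z)(1 + (0.11) z + (1.41) z^2)
  [check: z-coef 0.11 - (0.5) = -0.39; z^2-coef 1.41 - (0.5)(0.11) = 1.355; z^3-coef -(0.5)(1.41) = -0.705.]
Remaining roots from the quadratic factor 1 + (0.11) z + (1.41) z^2:
  Set 1 + (0.11) z + (1.41) z^2 = 0, i.e. a z^2 + b z + c = 0 with a = 1.41, b = 0.11, c = 1.
  Discriminant D = b^2 - 4ac = (0.11)^2 - 4*(1.41)*1 = 0.0121 - (5.64) = -5.6279.
  D < 0, so the roots are the complex-conjugate pair z = (-b +/- i sqrt(-D)) / (2a) = -0.039 +/- 0.8412i.
  For a conjugate pair |z|^2 = z * conj(z) = (product of roots) = c/a = 1/(1.41) = 0.70922, so |z| = sqrt(0.70922) = 0.8422 for both roots.
Moduli of all roots: 2.0000, 0.8422, 0.8422.
All moduli strictly greater than 1? No.
Verdict: Not invertible.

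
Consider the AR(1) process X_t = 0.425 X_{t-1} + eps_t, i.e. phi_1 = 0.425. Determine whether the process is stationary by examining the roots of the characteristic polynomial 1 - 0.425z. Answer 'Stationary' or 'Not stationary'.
\text{Stationary}

The AR(p) characteristic polynomial is P(z) = 1 - 0.425z.
Stationarity requires all roots to lie outside the unit circle, i.e. |z| > 1 for every root.
This is linear in z: 1 + (-0.425) z = 0  =>  z = -1/(-0.425) = 2.352941,  |z| = 2.352941.
Moduli of all roots: 2.3529.
All moduli strictly greater than 1? Yes.
Verdict: Stationary.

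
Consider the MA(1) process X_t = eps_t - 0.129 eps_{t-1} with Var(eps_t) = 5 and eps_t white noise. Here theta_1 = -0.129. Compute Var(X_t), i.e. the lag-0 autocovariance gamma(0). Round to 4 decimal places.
\gamma(0) = 5.0832

For an MA(q) process X_t = eps_t + sum_i theta_i eps_{t-i} with
Var(eps_t) = sigma^2, the variance is
  gamma(0) = sigma^2 * (1 + sum_i theta_i^2).
  sum_i theta_i^2 = (-0.129)^2 = 0.016641.
  gamma(0) = 5 * (1 + 0.016641) = 5 * 1.016641 = 5.083205, which rounds to 5.0832.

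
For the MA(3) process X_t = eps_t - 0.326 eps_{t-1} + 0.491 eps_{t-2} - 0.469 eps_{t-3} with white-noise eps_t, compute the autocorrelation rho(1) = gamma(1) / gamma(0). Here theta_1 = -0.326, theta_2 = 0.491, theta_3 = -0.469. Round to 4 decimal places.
\rho(1) = -0.4571

For an MA(q) process with theta_0 = 1, the autocovariance is
  gamma(k) = sigma^2 * sum_{i=0..q-k} theta_i * theta_{i+k},
and rho(k) = gamma(k) / gamma(0). Sigma^2 cancels.
  numerator   = (1)*(-0.326) + (-0.326)*(0.491) + (0.491)*(-0.469) = -0.716345.
  denominator = (1)^2 + (-0.326)^2 + (0.491)^2 + (-0.469)^2 = 1.567318.
  rho(1) = -0.716345 / 1.567318 = -0.4571.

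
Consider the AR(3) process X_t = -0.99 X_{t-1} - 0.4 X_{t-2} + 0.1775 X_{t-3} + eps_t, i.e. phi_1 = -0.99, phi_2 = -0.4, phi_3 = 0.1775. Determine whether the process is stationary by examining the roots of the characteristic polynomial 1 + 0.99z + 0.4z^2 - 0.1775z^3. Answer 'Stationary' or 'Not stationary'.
\text{Stationary}

The AR(p) characteristic polynomial is P(z) = 1 + 0.99z + 0.4z^2 - 0.1775z^3.
Stationarity requires all roots to lie outside the unit circle, i.e. |z| > 1 for every root.
Degree 3: look for a simple real root z0 first, then factor out (1 - z/z0) and solve the remaining quadratic.
Testing z0 = 4: P(4) = 1 + (0.99)(4) + (0.4)(4)^2 + (-0.1775)(4)^3
  = 1 + (3.96) + (6.4) + (-11.36) = 0.  So z_0 = 4 is a root, |z_0| = 4.
Divide out the factor (1 - 0.25 z) = (1 - z/z0) (since 1/z0 = 0.25):
  P(z) = (1 - 0.25 z)(1 + (1.24) z + (0.71) z^2)
  [check: z-coef 1.24 - (0.25) = 0.99; z^2-coef 0.71 - (0.25)(1.24) = 0.4; z^3-coef -(0.25)(0.71) = -0.1775.]
Remaining roots from the quadratic factor 1 + (1.24) z + (0.71) z^2:
  Set 1 + (1.24) z + (0.71) z^2 = 0, i.e. a z^2 + b z + c = 0 with a = 0.71, b = 1.24, c = 1.
  Discriminant D = b^2 - 4ac = (1.24)^2 - 4*(0.71)*1 = 1.5376 - (2.84) = -1.3024.
  D < 0, so the roots are the complex-conjugate pair z = (-b +/- i sqrt(-D)) / (2a) = -0.8732 +/- 0.8037i.
  For a conjugate pair |z|^2 = z * conj(z) = (product of roots) = c/a = 1/(0.71) = 1.408451, so |z| = sqrt(1.408451) = 1.1868 for both roots.
Moduli of all roots: 4.0000, 1.1868, 1.1868.
All moduli strictly greater than 1? Yes.
Verdict: Stationary.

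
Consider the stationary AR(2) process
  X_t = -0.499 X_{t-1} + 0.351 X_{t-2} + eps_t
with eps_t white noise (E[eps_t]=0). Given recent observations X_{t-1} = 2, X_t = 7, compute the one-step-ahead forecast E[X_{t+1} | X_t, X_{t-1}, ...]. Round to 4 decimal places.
E[X_{t+1} \mid \mathcal F_t] = -2.7910

For an AR(p) model X_t = c + sum_i phi_i X_{t-i} + eps_t, the
one-step-ahead conditional mean is
  E[X_{t+1} | X_t, ...] = c + sum_i phi_i X_{t+1-i}.
Substitute known values:
  E[X_{t+1} | ...] = (-0.499) * (7) + (0.351) * (2)
                   = -2.7910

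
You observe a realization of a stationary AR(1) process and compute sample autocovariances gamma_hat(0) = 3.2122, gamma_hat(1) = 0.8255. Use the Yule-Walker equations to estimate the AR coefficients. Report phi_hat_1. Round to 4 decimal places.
\hat\phi_{1} = 0.2570

The Yule-Walker equations for an AR(p) process read, in matrix form,
  Gamma_p phi = r_p,   with   (Gamma_p)_{ij} = gamma(|i - j|),
                       (r_p)_i = gamma(i),   i,j = 1..p.
Substitute the sample gammas (Toeplitz matrix and right-hand side of size 1):
  Gamma_p = [[3.2122]]
  r_p     = [0.8255]
With p = 1 this is the single equation gamma(0) phi_1 = gamma(1):
  phi_hat_1 = gamma(1) / gamma(0) = 0.8255 / 3.2122 = 0.2570.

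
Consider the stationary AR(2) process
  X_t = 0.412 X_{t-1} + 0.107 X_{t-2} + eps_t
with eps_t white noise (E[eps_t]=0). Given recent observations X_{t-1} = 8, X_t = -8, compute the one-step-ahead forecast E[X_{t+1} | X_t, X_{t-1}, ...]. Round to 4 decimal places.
E[X_{t+1} \mid \mathcal F_t] = -2.4400

For an AR(p) model X_t = c + sum_i phi_i X_{t-i} + eps_t, the
one-step-ahead conditional mean is
  E[X_{t+1} | X_t, ...] = c + sum_i phi_i X_{t+1-i}.
Substitute known values:
  E[X_{t+1} | ...] = (0.412) * (-8) + (0.107) * (8)
                   = -2.4400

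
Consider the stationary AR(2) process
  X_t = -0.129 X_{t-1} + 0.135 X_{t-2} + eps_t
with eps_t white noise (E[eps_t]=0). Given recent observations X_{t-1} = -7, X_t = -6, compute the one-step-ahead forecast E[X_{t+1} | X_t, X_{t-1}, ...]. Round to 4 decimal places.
E[X_{t+1} \mid \mathcal F_t] = -0.1710

For an AR(p) model X_t = c + sum_i phi_i X_{t-i} + eps_t, the
one-step-ahead conditional mean is
  E[X_{t+1} | X_t, ...] = c + sum_i phi_i X_{t+1-i}.
Substitute known values:
  E[X_{t+1} | ...] = (-0.129) * (-6) + (0.135) * (-7)
                   = -0.1710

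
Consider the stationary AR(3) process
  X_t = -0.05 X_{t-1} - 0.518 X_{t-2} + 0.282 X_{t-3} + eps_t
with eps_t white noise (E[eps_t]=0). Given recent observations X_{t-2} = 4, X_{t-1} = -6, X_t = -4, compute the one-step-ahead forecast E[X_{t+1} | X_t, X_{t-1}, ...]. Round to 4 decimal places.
E[X_{t+1} \mid \mathcal F_t] = 4.4360

For an AR(p) model X_t = c + sum_i phi_i X_{t-i} + eps_t, the
one-step-ahead conditional mean is
  E[X_{t+1} | X_t, ...] = c + sum_i phi_i X_{t+1-i}.
Substitute known values:
  E[X_{t+1} | ...] = (-0.05) * (-4) + (-0.518) * (-6) + (0.282) * (4)
                   = 4.4360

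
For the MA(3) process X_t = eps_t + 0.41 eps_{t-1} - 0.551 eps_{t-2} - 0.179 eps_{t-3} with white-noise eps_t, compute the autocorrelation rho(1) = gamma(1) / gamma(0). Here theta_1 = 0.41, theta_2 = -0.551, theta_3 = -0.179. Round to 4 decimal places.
\rho(1) = 0.1880

For an MA(q) process with theta_0 = 1, the autocovariance is
  gamma(k) = sigma^2 * sum_{i=0..q-k} theta_i * theta_{i+k},
and rho(k) = gamma(k) / gamma(0). Sigma^2 cancels.
  numerator   = (1)*(0.41) + (0.41)*(-0.551) + (-0.551)*(-0.179) = 0.282719.
  denominator = (1)^2 + (0.41)^2 + (-0.551)^2 + (-0.179)^2 = 1.503742.
  rho(1) = 0.282719 / 1.503742 = 0.1880.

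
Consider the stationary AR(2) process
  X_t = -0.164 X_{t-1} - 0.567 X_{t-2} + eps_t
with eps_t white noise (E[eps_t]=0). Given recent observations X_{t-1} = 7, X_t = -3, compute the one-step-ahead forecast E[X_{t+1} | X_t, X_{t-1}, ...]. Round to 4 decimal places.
E[X_{t+1} \mid \mathcal F_t] = -3.4770

For an AR(p) model X_t = c + sum_i phi_i X_{t-i} + eps_t, the
one-step-ahead conditional mean is
  E[X_{t+1} | X_t, ...] = c + sum_i phi_i X_{t+1-i}.
Substitute known values:
  E[X_{t+1} | ...] = (-0.164) * (-3) + (-0.567) * (7)
                   = -3.4770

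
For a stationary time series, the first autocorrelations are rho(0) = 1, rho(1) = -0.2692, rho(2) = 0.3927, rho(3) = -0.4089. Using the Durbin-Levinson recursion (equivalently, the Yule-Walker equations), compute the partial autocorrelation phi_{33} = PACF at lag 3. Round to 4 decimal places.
\phi_{33} = -0.3020

The PACF at lag k is phi_{kk}, the last component of the solution
to the Yule-Walker system G_k phi = r_k where
  (G_k)_{ij} = rho(|i - j|), (r_k)_i = rho(i), i,j = 1..k.
Equivalently, Durbin-Levinson gives phi_{kk} iteratively:
  phi_{11} = rho(1)
  phi_{kk} = [rho(k) - sum_{j=1..k-1} phi_{k-1,j} rho(k-j)]
            / [1 - sum_{j=1..k-1} phi_{k-1,j} rho(j)],
  phi_{k,j} = phi_{k-1,j} - phi_{kk} phi_{k-1,k-j},  j = 1..k-1.
Step k = 1:
  phi_11 = rho(1) = -0.2692.
Step k = 2:
  phi_22 = [rho(2) - phi_11 rho(1)] / [1 - phi_11 rho(1)] = [0.3927 - (-0.2692)(-0.2692)] / [1 - (-0.2692)(-0.2692)]
         = 0.32023136 / 0.92753136 = 0.345251.
  Update: phi_21 = phi_11 - phi_22 phi_11 = -0.2692 - (0.345251)(-0.2692) = -0.176258.
Step k = 3:
  phi_33 = [rho(3) - phi_21 rho(2) - phi_22 rho(1)] / [1 - phi_21 rho(1) - phi_22 rho(2)]
    numerator   = -0.4089 - (-0.176258)(0.3927) - (0.345251)(-0.2692) = -0.2467417
    denominator = 1 - (-0.176258)(-0.2692) - (0.345251)(0.3927) = 0.81697108
  phi_33 = -0.2467417 / 0.81697108 = -0.302.
Therefore phi_{33} = -0.3020.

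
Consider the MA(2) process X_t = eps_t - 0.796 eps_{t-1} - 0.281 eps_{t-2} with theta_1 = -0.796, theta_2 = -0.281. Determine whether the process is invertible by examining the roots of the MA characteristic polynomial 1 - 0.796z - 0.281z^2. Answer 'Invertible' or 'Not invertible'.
\text{Not invertible}

The MA(q) characteristic polynomial is P(z) = 1 - 0.796z - 0.281z^2.
Invertibility requires all roots to lie outside the unit circle, i.e. |z| > 1 for every root.
Set 1 + (-0.796) z + (-0.281) z^2 = 0, i.e. a z^2 + b z + c = 0 with a = -0.281, b = -0.796, c = 1.
Discriminant D = b^2 - 4ac = (-0.796)^2 - 4*(-0.281)*1 = 0.633616 - (-1.124) = 1.757616.
D >= 0, so the roots are real: z = (-b +/- sqrt(D)) / (2a) = (0.796 +/- 1.325751) / (-0.562).
  z_1 = (0.796 + 1.325751) / (-0.562) = -3.7754,   |z_1| = 3.7754.
  z_2 = (0.796 - 1.325751) / (-0.562) = 0.9426,   |z_2| = 0.9426.
Moduli of all roots: 3.7754, 0.9426.
All moduli strictly greater than 1? No.
Verdict: Not invertible.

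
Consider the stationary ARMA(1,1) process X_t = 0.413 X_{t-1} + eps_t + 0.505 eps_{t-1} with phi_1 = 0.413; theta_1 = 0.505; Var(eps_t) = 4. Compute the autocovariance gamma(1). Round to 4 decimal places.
\gamma(1) = 5.3505

Multiply the model equation by X_{t-k} and take expectations. With theta_0 = psi_0 = 1 and psi_j the MA(infinity) weights, this gives
  gamma(k) - sum_i phi_i gamma(k-i) = c_k,
  c_k = sigma^2 * sum_{j=k..q} theta_j psi_{j-k}   (c_k = 0 for k > q),
using gamma(-m) = gamma(m).
psi-weights needed (psi_j = theta_j + sum_i phi_i psi_{j-i}):
  psi_1 = theta_1 + phi_1 = 0.505 + (0.413) = 0.918
Right-hand sides:
  c_0 = sigma^2 (1 + theta_1 psi_1) = 4 * (1 + (0.505)(0.918)) = 4 * 1.46359 = 5.85436
  c_1 = sigma^2 theta_1 = 4 * (0.505) = 2.02
  c_2 = 0
Equations for k = 0 and k = 1 (AR order 1):
  gamma(0) = phi_1 gamma(1) + c_0
  gamma(1) = phi_1 gamma(0) + c_1
Substituting the second into the first: gamma(0) (1 - phi_1^2) = c_0 + phi_1 c_1, so
  gamma(0) = (c_0 + phi_1 c_1) / (1 - phi_1^2) = (5.85436 + (0.413)(2.02)) / (1 - (0.413)^2) = 6.68862 / 0.829431 = 8.064107.
  gamma(1) = phi_1 gamma(0) + c_1 = (0.413)(8.064107) + (2.02) = 5.350476.
Therefore gamma(1) = 5.3505 (to 4 decimal places).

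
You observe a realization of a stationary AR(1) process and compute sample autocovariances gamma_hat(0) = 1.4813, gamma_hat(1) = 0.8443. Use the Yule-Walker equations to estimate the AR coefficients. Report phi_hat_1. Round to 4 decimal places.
\hat\phi_{1} = 0.5700

The Yule-Walker equations for an AR(p) process read, in matrix form,
  Gamma_p phi = r_p,   with   (Gamma_p)_{ij} = gamma(|i - j|),
                       (r_p)_i = gamma(i),   i,j = 1..p.
Substitute the sample gammas (Toeplitz matrix and right-hand side of size 1):
  Gamma_p = [[1.4813]]
  r_p     = [0.8443]
With p = 1 this is the single equation gamma(0) phi_1 = gamma(1):
  phi_hat_1 = gamma(1) / gamma(0) = 0.8443 / 1.4813 = 0.5700.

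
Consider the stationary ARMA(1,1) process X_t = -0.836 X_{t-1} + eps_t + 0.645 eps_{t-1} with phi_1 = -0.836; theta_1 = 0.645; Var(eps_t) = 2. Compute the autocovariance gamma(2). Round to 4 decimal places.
\gamma(2) = 0.4887

Multiply the model equation by X_{t-k} and take expectations. With theta_0 = psi_0 = 1 and psi_j the MA(infinity) weights, this gives
  gamma(k) - sum_i phi_i gamma(k-i) = c_k,
  c_k = sigma^2 * sum_{j=k..q} theta_j psi_{j-k}   (c_k = 0 for k > q),
using gamma(-m) = gamma(m).
psi-weights needed (psi_j = theta_j + sum_i phi_i psi_{j-i}):
  psi_1 = theta_1 + phi_1 = 0.645 + (-0.836) = -0.191
Right-hand sides:
  c_0 = sigma^2 (1 + theta_1 psi_1) = 2 * (1 + (0.645)(-0.191)) = 2 * 0.876805 = 1.75361
  c_1 = sigma^2 theta_1 = 2 * (0.645) = 1.29
  c_2 = 0
Equations for k = 0 and k = 1 (AR order 1):
  gamma(0) = phi_1 gamma(1) + c_0
  gamma(1) = phi_1 gamma(0) + c_1
Substituting the second into the first: gamma(0) (1 - phi_1^2) = c_0 + phi_1 c_1, so
  gamma(0) = (c_0 + phi_1 c_1) / (1 - phi_1^2) = (1.75361 + (-0.836)(1.29)) / (1 - (-0.836)^2) = 0.67517 / 0.301104 = 2.242315.
  gamma(1) = phi_1 gamma(0) + c_1 = (-0.836)(2.242315) + (1.29) = -0.584575.
For k = 2 (> q): gamma(2) = phi_1 gamma(1) = (-0.836)(-0.584575) = 0.488705.
Therefore gamma(2) = 0.4887 (to 4 decimal places).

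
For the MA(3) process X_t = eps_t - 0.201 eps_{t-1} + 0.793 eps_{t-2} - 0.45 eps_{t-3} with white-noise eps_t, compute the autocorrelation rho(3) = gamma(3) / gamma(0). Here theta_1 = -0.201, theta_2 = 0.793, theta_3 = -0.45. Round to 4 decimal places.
\rho(3) = -0.2404

For an MA(q) process with theta_0 = 1, the autocovariance is
  gamma(k) = sigma^2 * sum_{i=0..q-k} theta_i * theta_{i+k},
and rho(k) = gamma(k) / gamma(0). Sigma^2 cancels.
  numerator   = (1)*(-0.45) = -0.45.
  denominator = (1)^2 + (-0.201)^2 + (0.793)^2 + (-0.45)^2 = 1.87175.
  rho(3) = -0.45 / 1.87175 = -0.2404.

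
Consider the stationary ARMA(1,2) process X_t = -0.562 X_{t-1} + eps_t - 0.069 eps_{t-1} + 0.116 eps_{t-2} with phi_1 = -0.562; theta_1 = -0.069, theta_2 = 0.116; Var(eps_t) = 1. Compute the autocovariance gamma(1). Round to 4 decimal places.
\gamma(1) = -1.1099

Multiply the model equation by X_{t-k} and take expectations. With theta_0 = psi_0 = 1 and psi_j the MA(infinity) weights, this gives
  gamma(k) - sum_i phi_i gamma(k-i) = c_k,
  c_k = sigma^2 * sum_{j=k..q} theta_j psi_{j-k}   (c_k = 0 for k > q),
using gamma(-m) = gamma(m).
psi-weights needed (psi_j = theta_j + sum_i phi_i psi_{j-i}):
  psi_1 = theta_1 + phi_1 = -0.069 + (-0.562) = -0.631
  psi_2 = theta_2 + phi_1 psi_1 = 0.116 + (-0.562)(-0.631) = 0.470622
Right-hand sides:
  c_0 = sigma^2 (1 + theta_1 psi_1 + theta_2 psi_2) = 1 * (1 + (-0.069)(-0.631) + (0.116)(0.470622)) = 1 * 1.098131 = 1.098131
  c_1 = sigma^2 (theta_1 + theta_2 psi_1) = 1 * (-0.069 + (0.116)(-0.631)) = -0.142196
  c_2 = sigma^2 theta_2 = 1 * (0.116) = 0.116
Equations for k = 0 and k = 1 (AR order 1):
  gamma(0) = phi_1 gamma(1) + c_0
  gamma(1) = phi_1 gamma(0) + c_1
Substituting the second into the first: gamma(0) (1 - phi_1^2) = c_0 + phi_1 c_1, so
  gamma(0) = (c_0 + phi_1 c_1) / (1 - phi_1^2) = (1.098131 + (-0.562)(-0.142196)) / (1 - (-0.562)^2) = 1.178045 / 0.684156 = 1.721896.
  gamma(1) = phi_1 gamma(0) + c_1 = (-0.562)(1.721896) + (-0.142196) = -1.109901.
Therefore gamma(1) = -1.1099 (to 4 decimal places).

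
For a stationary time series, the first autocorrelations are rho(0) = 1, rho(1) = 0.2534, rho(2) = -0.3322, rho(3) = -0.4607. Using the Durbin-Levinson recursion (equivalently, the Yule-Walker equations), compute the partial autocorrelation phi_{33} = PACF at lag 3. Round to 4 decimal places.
\phi_{33} = -0.3041

The PACF at lag k is phi_{kk}, the last component of the solution
to the Yule-Walker system G_k phi = r_k where
  (G_k)_{ij} = rho(|i - j|), (r_k)_i = rho(i), i,j = 1..k.
Equivalently, Durbin-Levinson gives phi_{kk} iteratively:
  phi_{11} = rho(1)
  phi_{kk} = [rho(k) - sum_{j=1..k-1} phi_{k-1,j} rho(k-j)]
            / [1 - sum_{j=1..k-1} phi_{k-1,j} rho(j)],
  phi_{k,j} = phi_{k-1,j} - phi_{kk} phi_{k-1,k-j},  j = 1..k-1.
Step k = 1:
  phi_11 = rho(1) = 0.2534.
Step k = 2:
  phi_22 = [rho(2) - phi_11 rho(1)] / [1 - phi_11 rho(1)] = [-0.3322 - (0.2534)(0.2534)] / [1 - (0.2534)(0.2534)]
         = -0.39641156 / 0.93578844 = -0.423612.
  Update: phi_21 = phi_11 - phi_22 phi_11 = 0.2534 - (-0.423612)(0.2534) = 0.360743.
Step k = 3:
  phi_33 = [rho(3) - phi_21 rho(2) - phi_22 rho(1)] / [1 - phi_21 rho(1) - phi_22 rho(2)]
    numerator   = -0.4607 - (0.360743)(-0.3322) - (-0.423612)(0.2534) = -0.23351768
    denominator = 1 - (0.360743)(0.2534) - (-0.423612)(-0.3322) = 0.7678636
  phi_33 = -0.23351768 / 0.7678636 = -0.3041.
Therefore phi_{33} = -0.3041.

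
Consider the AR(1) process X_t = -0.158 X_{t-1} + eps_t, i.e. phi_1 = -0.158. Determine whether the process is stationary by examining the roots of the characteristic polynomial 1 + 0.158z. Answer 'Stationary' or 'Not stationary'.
\text{Stationary}

The AR(p) characteristic polynomial is P(z) = 1 + 0.158z.
Stationarity requires all roots to lie outside the unit circle, i.e. |z| > 1 for every root.
This is linear in z: 1 + (0.158) z = 0  =>  z = -1/(0.158) = -6.329114,  |z| = 6.329114.
Moduli of all roots: 6.3291.
All moduli strictly greater than 1? Yes.
Verdict: Stationary.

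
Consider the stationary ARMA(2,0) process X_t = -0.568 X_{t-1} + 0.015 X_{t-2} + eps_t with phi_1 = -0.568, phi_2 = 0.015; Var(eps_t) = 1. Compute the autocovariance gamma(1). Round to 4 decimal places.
\gamma(1) = -0.8641

Multiply the model equation by X_{t-k} and take expectations. With theta_0 = psi_0 = 1 and psi_j the MA(infinity) weights, this gives
  gamma(k) - sum_i phi_i gamma(k-i) = c_k,
  c_k = sigma^2 * sum_{j=k..q} theta_j psi_{j-k}   (c_k = 0 for k > q),
using gamma(-m) = gamma(m).
Pure AR (q = 0): c_0 = sigma^2 = 1, c_k = 0 for k >= 1.
Equations for k = 0, 1, 2 (AR order 2, c_2 = 0):
  (E0) gamma(0) = phi_1 gamma(1) + phi_2 gamma(2) + c_0
  (E1) gamma(1) = phi_1 gamma(0) + phi_2 gamma(1) + c_1
  (E2) gamma(2) = phi_1 gamma(1) + phi_2 gamma(0)
From (E1): gamma(1) = A gamma(0) + B with
  A = phi_1 / (1 - phi_2) = -0.568 / 0.985 = -0.57665,   B = c_1 / (1 - phi_2) = 0 / 0.985 = 0.
Insert (E2) into (E0): gamma(0) (1 - phi_2^2) = phi_1 (1 + phi_2) gamma(1) + c_0.
  phi_1 (1 + phi_2) = (-0.568)(1.015) = -0.57652,   1 - phi_2^2 = 0.999775.
Replace gamma(1) by A gamma(0) + B and collect gamma(0):
  gamma(0) [0.999775 - (-0.57652)(-0.57665)] = c_0 = 1
  gamma(0) * 0.667325 = 1
  gamma(0) = 1 / 0.667325 = 1.49852.
  gamma(1) = A gamma(0) = (-0.57665)(1.49852) = -0.864121.
Therefore gamma(1) = -0.8641 (to 4 decimal places).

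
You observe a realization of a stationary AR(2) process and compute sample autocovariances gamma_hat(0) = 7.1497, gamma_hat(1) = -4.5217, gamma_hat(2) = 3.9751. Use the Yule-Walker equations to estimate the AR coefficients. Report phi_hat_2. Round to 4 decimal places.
\hat\phi_{2} = 0.2600

The Yule-Walker equations for an AR(p) process read, in matrix form,
  Gamma_p phi = r_p,   with   (Gamma_p)_{ij} = gamma(|i - j|),
                       (r_p)_i = gamma(i),   i,j = 1..p.
Substitute the sample gammas (Toeplitz matrix and right-hand side of size 2):
  Gamma_p = [[7.1497, -4.5217], [-4.5217, 7.1497]]
  r_p     = [-4.5217, 3.9751]
Written out:
  7.1497 phi_1 - 4.5217 phi_2 = -4.5217
  -4.5217 phi_1 + 7.1497 phi_2 = 3.9751
Solve by Cramer's rule:
  det = gamma(0)^2 - gamma(1)^2 = (7.1497)^2 - (-4.5217)^2 = 51.11821009 - 20.44577089 = 30.6724392
  phi_hat_1 = [gamma(1) gamma(0) - gamma(1) gamma(2)] / det = [(-4.5217)(7.1497) - (-4.5217)(3.9751)] / 30.6724392 = -14.35458882 / 30.6724392 = -0.468
  phi_hat_2 = [gamma(0) gamma(2) - gamma(1)^2] / det = [(7.1497)(3.9751) - (-4.5217)^2] / 30.6724392 = 7.97500158 / 30.6724392 = 0.26
So phi_hat = [-0.4680, 0.2600].
Therefore phi_hat_2 = 0.2600.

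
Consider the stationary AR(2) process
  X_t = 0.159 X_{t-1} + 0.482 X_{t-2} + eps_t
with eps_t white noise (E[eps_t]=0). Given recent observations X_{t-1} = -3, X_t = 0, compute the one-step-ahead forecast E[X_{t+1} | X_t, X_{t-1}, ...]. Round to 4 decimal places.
E[X_{t+1} \mid \mathcal F_t] = -1.4460

For an AR(p) model X_t = c + sum_i phi_i X_{t-i} + eps_t, the
one-step-ahead conditional mean is
  E[X_{t+1} | X_t, ...] = c + sum_i phi_i X_{t+1-i}.
Substitute known values:
  E[X_{t+1} | ...] = (0.159) * (0) + (0.482) * (-3)
                   = -1.4460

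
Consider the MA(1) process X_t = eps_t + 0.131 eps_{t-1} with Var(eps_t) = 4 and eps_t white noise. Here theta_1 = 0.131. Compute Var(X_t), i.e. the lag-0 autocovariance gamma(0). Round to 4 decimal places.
\gamma(0) = 4.0686

For an MA(q) process X_t = eps_t + sum_i theta_i eps_{t-i} with
Var(eps_t) = sigma^2, the variance is
  gamma(0) = sigma^2 * (1 + sum_i theta_i^2).
  sum_i theta_i^2 = (0.131)^2 = 0.017161.
  gamma(0) = 4 * (1 + 0.017161) = 4 * 1.017161 = 4.068644, which rounds to 4.0686.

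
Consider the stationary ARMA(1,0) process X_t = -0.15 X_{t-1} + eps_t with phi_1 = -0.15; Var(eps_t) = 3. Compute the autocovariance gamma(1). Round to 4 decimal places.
\gamma(1) = -0.4604

Multiply the model equation by X_{t-k} and take expectations. With theta_0 = psi_0 = 1 and psi_j the MA(infinity) weights, this gives
  gamma(k) - sum_i phi_i gamma(k-i) = c_k,
  c_k = sigma^2 * sum_{j=k..q} theta_j psi_{j-k}   (c_k = 0 for k > q),
using gamma(-m) = gamma(m).
Pure AR (q = 0): c_0 = sigma^2 = 3, c_k = 0 for k >= 1.
Equations for k = 0 and k = 1 (AR order 1):
  gamma(0) = phi_1 gamma(1) + c_0
  gamma(1) = phi_1 gamma(0) + c_1
Substituting the second into the first: gamma(0) (1 - phi_1^2) = c_0 + phi_1 c_1, so
  gamma(0) = c_0 / (1 - phi_1^2) = 3 / (1 - (-0.15)^2) = 3 / 0.9775 = 3.069054.
  gamma(1) = phi_1 gamma(0) = (-0.15)(3.069054) = -0.460358.
Therefore gamma(1) = -0.4604 (to 4 decimal places).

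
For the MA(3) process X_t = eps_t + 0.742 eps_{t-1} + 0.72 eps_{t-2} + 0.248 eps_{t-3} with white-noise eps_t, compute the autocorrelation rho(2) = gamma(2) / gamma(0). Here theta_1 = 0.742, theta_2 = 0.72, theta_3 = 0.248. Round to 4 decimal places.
\rho(2) = 0.4243

For an MA(q) process with theta_0 = 1, the autocovariance is
  gamma(k) = sigma^2 * sum_{i=0..q-k} theta_i * theta_{i+k},
and rho(k) = gamma(k) / gamma(0). Sigma^2 cancels.
  numerator   = (1)*(0.72) + (0.742)*(0.248) = 0.904016.
  denominator = (1)^2 + (0.742)^2 + (0.72)^2 + (0.248)^2 = 2.130468.
  rho(2) = 0.904016 / 2.130468 = 0.4243.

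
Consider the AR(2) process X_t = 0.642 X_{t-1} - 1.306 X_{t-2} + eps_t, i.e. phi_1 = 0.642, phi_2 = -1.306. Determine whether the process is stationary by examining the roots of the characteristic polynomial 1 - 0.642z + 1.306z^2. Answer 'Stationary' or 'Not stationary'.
\text{Not stationary}

The AR(p) characteristic polynomial is P(z) = 1 - 0.642z + 1.306z^2.
Stationarity requires all roots to lie outside the unit circle, i.e. |z| > 1 for every root.
Set 1 + (-0.642) z + (1.306) z^2 = 0, i.e. a z^2 + b z + c = 0 with a = 1.306, b = -0.642, c = 1.
Discriminant D = b^2 - 4ac = (-0.642)^2 - 4*(1.306)*1 = 0.412164 - (5.224) = -4.811836.
D < 0, so the roots are the complex-conjugate pair z = (-b +/- i sqrt(-D)) / (2a) = 0.2458 +/- 0.8398i.
For a conjugate pair |z|^2 = z * conj(z) = (product of roots) = c/a = 1/(1.306) = 0.765697, so |z| = sqrt(0.765697) = 0.875 for both roots.
Moduli of all roots: 0.8750, 0.8750.
All moduli strictly greater than 1? No.
Verdict: Not stationary.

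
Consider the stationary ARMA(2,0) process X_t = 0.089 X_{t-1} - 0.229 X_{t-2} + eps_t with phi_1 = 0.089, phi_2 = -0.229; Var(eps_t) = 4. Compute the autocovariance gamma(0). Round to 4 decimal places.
\gamma(0) = 4.2436

Multiply the model equation by X_{t-k} and take expectations. With theta_0 = psi_0 = 1 and psi_j the MA(infinity) weights, this gives
  gamma(k) - sum_i phi_i gamma(k-i) = c_k,
  c_k = sigma^2 * sum_{j=k..q} theta_j psi_{j-k}   (c_k = 0 for k > q),
using gamma(-m) = gamma(m).
Pure AR (q = 0): c_0 = sigma^2 = 4, c_k = 0 for k >= 1.
Equations for k = 0, 1, 2 (AR order 2, c_2 = 0):
  (E0) gamma(0) = phi_1 gamma(1) + phi_2 gamma(2) + c_0
  (E1) gamma(1) = phi_1 gamma(0) + phi_2 gamma(1) + c_1
  (E2) gamma(2) = phi_1 gamma(1) + phi_2 gamma(0)
From (E1): gamma(1) = A gamma(0) + B with
  A = phi_1 / (1 - phi_2) = 0.089 / 1.229 = 0.072417,   B = c_1 / (1 - phi_2) = 0 / 1.229 = 0.
Insert (E2) into (E0): gamma(0) (1 - phi_2^2) = phi_1 (1 + phi_2) gamma(1) + c_0.
  phi_1 (1 + phi_2) = (0.089)(0.771) = 0.068619,   1 - phi_2^2 = 0.947559.
Replace gamma(1) by A gamma(0) + B and collect gamma(0):
  gamma(0) [0.947559 - (0.068619)(0.072417)] = c_0 = 4
  gamma(0) * 0.94259 = 4
  gamma(0) = 4 / 0.94259 = 4.243627.
Therefore gamma(0) = 4.2436 (to 4 decimal places).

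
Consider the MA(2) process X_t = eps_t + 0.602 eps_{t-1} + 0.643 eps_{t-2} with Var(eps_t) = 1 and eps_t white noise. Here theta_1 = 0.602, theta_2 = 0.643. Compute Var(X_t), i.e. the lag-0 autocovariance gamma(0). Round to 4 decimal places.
\gamma(0) = 1.7759

For an MA(q) process X_t = eps_t + sum_i theta_i eps_{t-i} with
Var(eps_t) = sigma^2, the variance is
  gamma(0) = sigma^2 * (1 + sum_i theta_i^2).
  sum_i theta_i^2 = (0.602)^2 + (0.643)^2 = 0.362404 + 0.413449 = 0.775853.
  gamma(0) = 1 * (1 + 0.775853) = 1 * 1.775853 = 1.775853, which rounds to 1.7759.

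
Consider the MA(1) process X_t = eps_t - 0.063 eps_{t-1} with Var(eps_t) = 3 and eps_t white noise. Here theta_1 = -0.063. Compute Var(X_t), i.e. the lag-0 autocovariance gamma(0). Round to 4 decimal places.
\gamma(0) = 3.0119

For an MA(q) process X_t = eps_t + sum_i theta_i eps_{t-i} with
Var(eps_t) = sigma^2, the variance is
  gamma(0) = sigma^2 * (1 + sum_i theta_i^2).
  sum_i theta_i^2 = (-0.063)^2 = 0.003969.
  gamma(0) = 3 * (1 + 0.003969) = 3 * 1.003969 = 3.011907, which rounds to 3.0119.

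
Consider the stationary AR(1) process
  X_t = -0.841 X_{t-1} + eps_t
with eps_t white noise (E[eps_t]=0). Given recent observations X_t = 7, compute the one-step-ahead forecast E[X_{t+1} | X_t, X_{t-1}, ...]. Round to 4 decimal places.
E[X_{t+1} \mid \mathcal F_t] = -5.8870

For an AR(p) model X_t = c + sum_i phi_i X_{t-i} + eps_t, the
one-step-ahead conditional mean is
  E[X_{t+1} | X_t, ...] = c + sum_i phi_i X_{t+1-i}.
Substitute known values:
  E[X_{t+1} | ...] = (-0.841) * (7)
                   = -5.8870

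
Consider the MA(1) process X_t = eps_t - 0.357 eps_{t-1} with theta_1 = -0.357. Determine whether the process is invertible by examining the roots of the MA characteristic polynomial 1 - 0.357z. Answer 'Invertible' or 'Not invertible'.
\text{Invertible}

The MA(q) characteristic polynomial is P(z) = 1 - 0.357z.
Invertibility requires all roots to lie outside the unit circle, i.e. |z| > 1 for every root.
This is linear in z: 1 + (-0.357) z = 0  =>  z = -1/(-0.357) = 2.80112,  |z| = 2.80112.
Moduli of all roots: 2.8011.
All moduli strictly greater than 1? Yes.
Verdict: Invertible.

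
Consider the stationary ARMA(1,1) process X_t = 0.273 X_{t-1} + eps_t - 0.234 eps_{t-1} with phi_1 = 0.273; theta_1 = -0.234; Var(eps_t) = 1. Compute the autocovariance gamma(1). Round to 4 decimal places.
\gamma(1) = 0.0394

Multiply the model equation by X_{t-k} and take expectations. With theta_0 = psi_0 = 1 and psi_j the MA(infinity) weights, this gives
  gamma(k) - sum_i phi_i gamma(k-i) = c_k,
  c_k = sigma^2 * sum_{j=k..q} theta_j psi_{j-k}   (c_k = 0 for k > q),
using gamma(-m) = gamma(m).
psi-weights needed (psi_j = theta_j + sum_i phi_i psi_{j-i}):
  psi_1 = theta_1 + phi_1 = -0.234 + (0.273) = 0.039
Right-hand sides:
  c_0 = sigma^2 (1 + theta_1 psi_1) = 1 * (1 + (-0.234)(0.039)) = 1 * 0.990874 = 0.990874
  c_1 = sigma^2 theta_1 = 1 * (-0.234) = -0.234
  c_2 = 0
Equations for k = 0 and k = 1 (AR order 1):
  gamma(0) = phi_1 gamma(1) + c_0
  gamma(1) = phi_1 gamma(0) + c_1
Substituting the second into the first: gamma(0) (1 - phi_1^2) = c_0 + phi_1 c_1, so
  gamma(0) = (c_0 + phi_1 c_1) / (1 - phi_1^2) = (0.990874 + (0.273)(-0.234)) / (1 - (0.273)^2) = 0.926992 / 0.925471 = 1.001643.
  gamma(1) = phi_1 gamma(0) + c_1 = (0.273)(1.001643) + (-0.234) = 0.039449.
Therefore gamma(1) = 0.0394 (to 4 decimal places).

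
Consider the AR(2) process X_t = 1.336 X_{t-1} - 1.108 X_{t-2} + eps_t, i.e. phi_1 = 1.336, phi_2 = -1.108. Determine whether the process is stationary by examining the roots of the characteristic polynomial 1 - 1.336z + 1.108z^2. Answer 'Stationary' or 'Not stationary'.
\text{Not stationary}

The AR(p) characteristic polynomial is P(z) = 1 - 1.336z + 1.108z^2.
Stationarity requires all roots to lie outside the unit circle, i.e. |z| > 1 for every root.
Set 1 + (-1.336) z + (1.108) z^2 = 0, i.e. a z^2 + b z + c = 0 with a = 1.108, b = -1.336, c = 1.
Discriminant D = b^2 - 4ac = (-1.336)^2 - 4*(1.108)*1 = 1.784896 - (4.432) = -2.647104.
D < 0, so the roots are the complex-conjugate pair z = (-b +/- i sqrt(-D)) / (2a) = 0.6029 +/- 0.7342i.
For a conjugate pair |z|^2 = z * conj(z) = (product of roots) = c/a = 1/(1.108) = 0.902527, so |z| = sqrt(0.902527) = 0.95 for both roots.
Moduli of all roots: 0.9500, 0.9500.
All moduli strictly greater than 1? No.
Verdict: Not stationary.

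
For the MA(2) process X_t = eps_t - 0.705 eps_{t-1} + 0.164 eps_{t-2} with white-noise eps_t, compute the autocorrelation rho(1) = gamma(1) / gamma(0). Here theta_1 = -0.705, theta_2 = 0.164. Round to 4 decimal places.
\rho(1) = -0.5385

For an MA(q) process with theta_0 = 1, the autocovariance is
  gamma(k) = sigma^2 * sum_{i=0..q-k} theta_i * theta_{i+k},
and rho(k) = gamma(k) / gamma(0). Sigma^2 cancels.
  numerator   = (1)*(-0.705) + (-0.705)*(0.164) = -0.82062.
  denominator = (1)^2 + (-0.705)^2 + (0.164)^2 = 1.523921.
  rho(1) = -0.82062 / 1.523921 = -0.5385.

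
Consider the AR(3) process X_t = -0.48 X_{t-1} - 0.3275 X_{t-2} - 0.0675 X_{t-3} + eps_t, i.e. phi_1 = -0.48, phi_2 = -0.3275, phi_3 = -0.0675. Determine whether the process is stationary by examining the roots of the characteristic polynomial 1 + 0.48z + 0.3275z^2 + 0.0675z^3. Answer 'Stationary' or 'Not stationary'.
\text{Stationary}

The AR(p) characteristic polynomial is P(z) = 1 + 0.48z + 0.3275z^2 + 0.0675z^3.
Stationarity requires all roots to lie outside the unit circle, i.e. |z| > 1 for every root.
Degree 3: look for a simple real root z0 first, then factor out (1 - z/z0) and solve the remaining quadratic.
Testing z0 = -4: P(-4) = 1 + (0.48)(-4) + (0.3275)(-4)^2 + (0.0675)(-4)^3
  = 1 + (-1.92) + (5.24) + (-4.32) = 0.  So z_0 = -4 is a root, |z_0| = 4.
Divide out the factor (1 + 0.25 z) = (1 - z/z0) (since 1/z0 = -0.25):
  P(z) = (1 + 0.25 z)(1 + (0.23) z + (0.27) z^2)
  [check: z-coef 0.23 - (-0.25) = 0.48; z^2-coef 0.27 - (-0.25)(0.23) = 0.3275; z^3-coef -(-0.25)(0.27) = 0.0675.]
Remaining roots from the quadratic factor 1 + (0.23) z + (0.27) z^2:
  Set 1 + (0.23) z + (0.27) z^2 = 0, i.e. a z^2 + b z + c = 0 with a = 0.27, b = 0.23, c = 1.
  Discriminant D = b^2 - 4ac = (0.23)^2 - 4*(0.27)*1 = 0.0529 - (1.08) = -1.0271.
  D < 0, so the roots are the complex-conjugate pair z = (-b +/- i sqrt(-D)) / (2a) = -0.4259 +/- 1.8768i.
  For a conjugate pair |z|^2 = z * conj(z) = (product of roots) = c/a = 1/(0.27) = 3.703704, so |z| = sqrt(3.703704) = 1.9245 for both roots.
Moduli of all roots: 4.0000, 1.9245, 1.9245.
All moduli strictly greater than 1? Yes.
Verdict: Stationary.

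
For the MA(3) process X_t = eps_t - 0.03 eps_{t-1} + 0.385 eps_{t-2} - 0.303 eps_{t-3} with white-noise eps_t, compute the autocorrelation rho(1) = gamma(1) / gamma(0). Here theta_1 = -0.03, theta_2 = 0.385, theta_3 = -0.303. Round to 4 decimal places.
\rho(1) = -0.1275

For an MA(q) process with theta_0 = 1, the autocovariance is
  gamma(k) = sigma^2 * sum_{i=0..q-k} theta_i * theta_{i+k},
and rho(k) = gamma(k) / gamma(0). Sigma^2 cancels.
  numerator   = (1)*(-0.03) + (-0.03)*(0.385) + (0.385)*(-0.303) = -0.158205.
  denominator = (1)^2 + (-0.03)^2 + (0.385)^2 + (-0.303)^2 = 1.240934.
  rho(1) = -0.158205 / 1.240934 = -0.1275.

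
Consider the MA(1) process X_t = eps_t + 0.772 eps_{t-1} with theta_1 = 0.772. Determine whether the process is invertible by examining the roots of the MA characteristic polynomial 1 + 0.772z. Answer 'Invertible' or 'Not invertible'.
\text{Invertible}

The MA(q) characteristic polynomial is P(z) = 1 + 0.772z.
Invertibility requires all roots to lie outside the unit circle, i.e. |z| > 1 for every root.
This is linear in z: 1 + (0.772) z = 0  =>  z = -1/(0.772) = -1.295337,  |z| = 1.295337.
Moduli of all roots: 1.2953.
All moduli strictly greater than 1? Yes.
Verdict: Invertible.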